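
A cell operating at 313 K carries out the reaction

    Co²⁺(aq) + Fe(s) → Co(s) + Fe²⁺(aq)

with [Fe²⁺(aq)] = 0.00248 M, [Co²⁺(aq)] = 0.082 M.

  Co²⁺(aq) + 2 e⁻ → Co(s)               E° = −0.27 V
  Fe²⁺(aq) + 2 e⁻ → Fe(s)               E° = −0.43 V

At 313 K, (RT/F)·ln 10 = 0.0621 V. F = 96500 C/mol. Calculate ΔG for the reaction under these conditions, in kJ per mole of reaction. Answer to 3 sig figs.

The standard cell potential is −0.27 − (−0.43) = +0.16 V, with n = 2 electrons in the balanced equation.
Q = [Fe²⁺(aq)] / [Co²⁺(aq)] = 0.0302, so log Q = −1.519 and E = +0.16 − (0.0621/2)(−1.519) = +0.2072 V.
ΔG = −nFE = −(2)(96500)(+0.2072) J/mol = −40.0 kJ/mol.

−40.0 kJ/mol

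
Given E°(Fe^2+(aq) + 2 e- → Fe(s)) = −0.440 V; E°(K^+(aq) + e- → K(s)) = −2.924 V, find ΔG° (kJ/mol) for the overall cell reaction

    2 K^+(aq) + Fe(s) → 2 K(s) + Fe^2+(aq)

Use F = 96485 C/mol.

+479 kJ/mol

In the reaction as written K^+(aq) is reduced, so the K⁺/K couple is the cathode and Fe²⁺/Fe is the anode.
E°cell = −2.924 − (−0.440) = −2.484 V; balancing electrons gives n = 2.
ΔG° = −nFE°cell = −(2)(96485)(−2.484) J/mol = +479 kJ/mol.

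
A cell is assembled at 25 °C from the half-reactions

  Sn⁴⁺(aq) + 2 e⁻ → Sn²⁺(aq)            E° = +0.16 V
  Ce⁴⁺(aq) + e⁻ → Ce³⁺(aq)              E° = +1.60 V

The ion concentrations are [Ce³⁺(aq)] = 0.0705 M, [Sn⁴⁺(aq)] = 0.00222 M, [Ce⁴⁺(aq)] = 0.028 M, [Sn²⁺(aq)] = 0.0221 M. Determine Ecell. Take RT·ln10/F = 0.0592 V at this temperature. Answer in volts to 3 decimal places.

Since E°(Ce⁴⁺/Ce³⁺) > E°(Sn⁴⁺/Sn²⁺), Ce⁴⁺/Ce³⁺ serves as the cathode.
E°cell = E°cat − E°an = +1.60 − (+0.16) = +1.44 V; n = 2.
Balancing gives 2 Ce⁴⁺(aq) + Sn²⁺(aq) → 2 Ce³⁺(aq) + Sn⁴⁺(aq); hence Q = ([Ce³⁺(aq)]^2·[Sn⁴⁺(aq)]) / ([Ce⁴⁺(aq)]^2·[Sn²⁺(aq)]) = 0.637 (log Q = −0.196).
Applying E = E° − (RT ln10/nF)·log Q gives +1.44 − (0.0592/2)(−0.196) = +1.446 V.

+1.446 V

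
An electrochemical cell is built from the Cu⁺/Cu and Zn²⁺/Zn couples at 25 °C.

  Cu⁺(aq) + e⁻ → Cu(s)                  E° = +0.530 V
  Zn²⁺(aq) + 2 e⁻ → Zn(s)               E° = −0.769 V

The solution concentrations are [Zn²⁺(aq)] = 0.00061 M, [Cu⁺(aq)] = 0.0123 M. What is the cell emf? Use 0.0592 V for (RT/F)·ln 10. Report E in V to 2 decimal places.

Cu⁺/Cu is reduced (cathode, E° = +0.530 V) and Zn²⁺/Zn is oxidized (anode).
E°cell = E°cat − E°an = +0.530 − (−0.769) = +1.299 V; n = 2.
Balancing gives 2 Cu⁺(aq) + Zn(s) → 2 Cu(s) + Zn²⁺(aq); hence Q = [Zn²⁺(aq)] / [Cu⁺(aq)]^2 = 4.03 (log Q = 0.606).
Applying E = E° − (RT ln10/nF)·log Q gives +1.299 − (0.0592/2)(0.606) = +1.28 V.

+1.28 V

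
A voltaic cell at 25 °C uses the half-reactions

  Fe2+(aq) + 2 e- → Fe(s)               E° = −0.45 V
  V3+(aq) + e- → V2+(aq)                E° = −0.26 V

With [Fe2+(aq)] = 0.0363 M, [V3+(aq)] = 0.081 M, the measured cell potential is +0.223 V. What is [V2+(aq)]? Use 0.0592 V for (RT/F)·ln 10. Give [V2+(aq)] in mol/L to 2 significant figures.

0.12 M

The V³⁺/V²⁺ couple has the larger reduction potential, so it is the cathode: E°cell = −0.26 − (−0.45) = +0.19 V and n = 2.
Since E = E° − (0.0592/n)·log Q, log Q = n(E° − E)/0.0592 = −1.115.
Balancing electrons gives 2 V3+(aq) + Fe(s) → 2 V2+(aq) + Fe2+(aq); thus Q = ([V2+(aq)]^2·[Fe2+(aq)]) / [V3+(aq)]^2.
Solving for the unknown gives log [V2+(aq)] = −0.929, so [V2+(aq)] ≈ 0.12 M.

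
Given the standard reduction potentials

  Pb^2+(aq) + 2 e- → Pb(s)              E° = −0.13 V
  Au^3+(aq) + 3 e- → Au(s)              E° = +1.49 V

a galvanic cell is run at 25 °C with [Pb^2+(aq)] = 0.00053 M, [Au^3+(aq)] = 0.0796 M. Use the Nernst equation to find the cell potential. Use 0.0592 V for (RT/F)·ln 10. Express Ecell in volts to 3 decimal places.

+1.695 V

Since E°(Au³⁺/Au) > E°(Pb²⁺/Pb), Au³⁺/Au serves as the cathode.
E°cell = +1.49 − (−0.13) = +1.62 V, with n = 6 electrons transferred.
The balanced reaction is 2 Au^3+(aq) + 3 Pb(s) → 2 Au(s) + 3 Pb^2+(aq), so Q = [Pb^2+(aq)]^3 / [Au^3+(aq)]^2 = 2.35×10^−8 and log Q = −7.629.
E = E° − (0.0592/n)·log Q = +1.62 − (0.0592/6)(−7.629) = +1.695 V.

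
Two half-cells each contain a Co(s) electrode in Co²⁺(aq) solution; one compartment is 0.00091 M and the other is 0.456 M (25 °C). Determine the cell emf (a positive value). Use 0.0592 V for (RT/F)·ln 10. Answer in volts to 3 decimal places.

For a concentration cell E°cell = 0, since both electrodes use the same couple.
The compartment with the higher Co²⁺(aq) concentration (0.456 M) acts as the cathode; ions are reduced there and produced at the dilute (0.00091 M) anode.
With n = 2, Ecell = −(0.0592/2)·log([dilute]/[conc]) = −(0.0592/2)·log(0.00091/0.456) = +0.080 V.

0.080 V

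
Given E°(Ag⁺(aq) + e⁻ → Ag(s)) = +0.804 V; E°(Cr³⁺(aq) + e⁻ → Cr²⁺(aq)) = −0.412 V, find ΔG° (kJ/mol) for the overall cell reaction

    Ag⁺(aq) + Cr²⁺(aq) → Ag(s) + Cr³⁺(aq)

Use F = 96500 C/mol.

In the reaction as written Ag⁺(aq) is reduced, so the Ag⁺/Ag couple is the cathode and Cr³⁺/Cr²⁺ is the anode.
E°cell = +0.804 − (−0.412) = +1.216 V; balancing electrons gives n = 1.
ΔG° = −nFE°cell = −(1)(96500)(+1.216) J/mol = −117 kJ/mol.

−117 kJ/mol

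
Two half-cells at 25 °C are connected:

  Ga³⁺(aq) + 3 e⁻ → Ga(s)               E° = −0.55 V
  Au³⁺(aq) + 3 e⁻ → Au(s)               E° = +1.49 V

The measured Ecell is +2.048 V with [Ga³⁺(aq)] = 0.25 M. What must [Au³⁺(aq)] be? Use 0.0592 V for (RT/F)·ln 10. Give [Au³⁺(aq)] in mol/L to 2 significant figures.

Au³⁺/Au is the cathode (higher E°); E°cell = +1.49 − (−0.55) = +2.04 V with n = 3.
From the Nernst equation, log Q = n(E° − E)/0.0592 = 3·(+2.04 − (+2.048))/0.0592 = −0.405.
The balanced reaction is Au³⁺(aq) + Ga(s) → Au(s) + Ga³⁺(aq), so Q = [Ga³⁺(aq)] / [Au³⁺(aq)].
Substituting the known concentrations and solving, log [Au³⁺(aq)] = −0.197 and [Au³⁺(aq)] = 0.64 M.

0.64 M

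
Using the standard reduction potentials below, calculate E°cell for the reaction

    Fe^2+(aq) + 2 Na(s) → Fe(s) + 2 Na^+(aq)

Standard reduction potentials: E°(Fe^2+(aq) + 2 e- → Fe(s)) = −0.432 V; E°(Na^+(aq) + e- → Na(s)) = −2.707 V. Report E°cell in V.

In the reaction as written, Fe^2+(aq) is reduced (cathode) and Na^+(aq) is produced by oxidation at the anode.
E°cell = E°(cathode) − E°(anode) = −0.432 − (−2.707) = +2.275 V.

+2.275 V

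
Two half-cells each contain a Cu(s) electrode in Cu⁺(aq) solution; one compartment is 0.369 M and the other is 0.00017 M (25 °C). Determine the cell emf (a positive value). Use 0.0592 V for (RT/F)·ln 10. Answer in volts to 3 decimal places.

For a concentration cell E°cell = 0, since both electrodes use the same couple.
The compartment with the higher Cu⁺(aq) concentration (0.369 M) acts as the cathode; ions are reduced there and produced at the dilute (0.00017 M) anode.
With n = 1, Ecell = −(0.0592/1)·log([dilute]/[conc]) = −(0.0592/1)·log(0.00017/0.369) = +0.198 V.

0.198 V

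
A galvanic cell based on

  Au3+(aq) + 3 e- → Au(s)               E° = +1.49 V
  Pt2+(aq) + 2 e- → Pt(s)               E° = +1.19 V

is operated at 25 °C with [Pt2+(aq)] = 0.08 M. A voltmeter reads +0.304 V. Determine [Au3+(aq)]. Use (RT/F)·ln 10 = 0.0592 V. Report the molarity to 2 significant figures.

Au³⁺/Au is the cathode (higher E°); E°cell = +1.49 − (+1.19) = +0.30 V with n = 6.
Since E = E° − (0.0592/n)·log Q, log Q = n(E° − E)/0.0592 = −0.405.
For 2 Au3+(aq) + 3 Pt(s) → 2 Au(s) + 3 Pt2+(aq), the reaction quotient is Q = [Pt2+(aq)]^3 / [Au3+(aq)]^2.
Isolating [Au3+(aq)] in Q = 10^{−0.405} yields log [Au3+(aq)] = −1.443, i.e. 0.036 M.

0.036 M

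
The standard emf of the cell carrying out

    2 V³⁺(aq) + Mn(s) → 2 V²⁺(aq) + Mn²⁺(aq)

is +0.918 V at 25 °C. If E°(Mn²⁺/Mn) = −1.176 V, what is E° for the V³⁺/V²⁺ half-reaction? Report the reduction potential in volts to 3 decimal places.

−0.258 V

In the reaction as written the V³⁺/V²⁺ couple is reduced (cathode) and Mn²⁺/Mn is oxidized (anode), so E°cell = E°(V³⁺/V²⁺) − E°(Mn²⁺/Mn).
E°(V³⁺/V²⁺) = E°cell + E°(anode) = +0.918 + (−1.176) = −0.258 V.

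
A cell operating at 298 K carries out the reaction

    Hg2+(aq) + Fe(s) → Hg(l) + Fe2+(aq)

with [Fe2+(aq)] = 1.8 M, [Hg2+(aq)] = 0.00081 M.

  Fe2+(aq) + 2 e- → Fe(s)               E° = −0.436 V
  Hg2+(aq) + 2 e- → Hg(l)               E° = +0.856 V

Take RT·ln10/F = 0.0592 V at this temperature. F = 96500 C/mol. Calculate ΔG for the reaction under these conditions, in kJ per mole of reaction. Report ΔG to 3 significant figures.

E°cell = +0.856 − (−0.436) = +1.292 V; the balanced reaction transfers n = 2 electrons.
Here Q = [Fe2+(aq)] / [Hg2+(aq)] = 2.22×10^3 (log Q = 3.347), giving E = +1.292 − (0.0592/2)·(3.347) = +1.1929 V.
ΔG = −nFE = −(2)(96500)(+1.1929) J/mol = −230 kJ/mol.

−230 kJ/mol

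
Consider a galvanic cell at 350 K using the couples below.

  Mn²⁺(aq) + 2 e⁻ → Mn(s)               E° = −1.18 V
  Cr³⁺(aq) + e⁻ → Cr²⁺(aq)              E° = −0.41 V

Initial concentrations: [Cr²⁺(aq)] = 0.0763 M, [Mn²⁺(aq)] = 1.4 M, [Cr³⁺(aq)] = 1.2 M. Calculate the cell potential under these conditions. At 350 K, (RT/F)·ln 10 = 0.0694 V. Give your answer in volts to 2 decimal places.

+0.85 V

Since E°(Cr³⁺/Cr²⁺) > E°(Mn²⁺/Mn), Cr³⁺/Cr²⁺ serves as the cathode.
E°cell = −0.41 − (−1.18) = +0.77 V, with n = 2 electrons transferred.
Balancing gives 2 Cr³⁺(aq) + Mn(s) → 2 Cr²⁺(aq) + Mn²⁺(aq); hence Q = ([Cr²⁺(aq)]^2·[Mn²⁺(aq)]) / [Cr³⁺(aq)]^2 = 0.00566 (log Q = −2.247).
By the Nernst equation, E = +0.77 − (0.0694/2)·(−2.247) = +0.85 V.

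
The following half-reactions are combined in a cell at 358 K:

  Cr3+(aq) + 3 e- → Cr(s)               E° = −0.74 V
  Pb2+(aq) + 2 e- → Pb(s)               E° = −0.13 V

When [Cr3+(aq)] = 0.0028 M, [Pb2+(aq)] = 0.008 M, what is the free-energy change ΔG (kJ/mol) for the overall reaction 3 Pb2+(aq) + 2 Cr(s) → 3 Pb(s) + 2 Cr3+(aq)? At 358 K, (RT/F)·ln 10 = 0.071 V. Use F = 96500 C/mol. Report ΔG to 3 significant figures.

−345 kJ/mol

With Pb²⁺/Pb reduced at the cathode, E°cell = −0.13 − (−0.74) = +0.61 V and n = 6.
The reaction quotient is [Cr3+(aq)]^2 / [Pb2+(aq)]^3 = 15.3; by Nernst, E = +0.61 − (0.071/6)(1.185) = +0.5960 V.
Then ΔG = −nFE = −6 × 96500 × +0.5960 J/mol = −345 kJ/mol.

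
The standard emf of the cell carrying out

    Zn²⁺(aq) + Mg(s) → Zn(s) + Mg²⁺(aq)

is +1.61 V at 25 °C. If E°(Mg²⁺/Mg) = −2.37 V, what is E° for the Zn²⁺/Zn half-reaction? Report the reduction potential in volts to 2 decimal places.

−0.76 V

In the reaction as written the Zn²⁺/Zn couple is reduced (cathode) and Mg²⁺/Mg is oxidized (anode), so E°cell = E°(Zn²⁺/Zn) − E°(Mg²⁺/Mg).
E°(Zn²⁺/Zn) = E°cell + E°(anode) = +1.61 + (−2.37) = −0.76 V.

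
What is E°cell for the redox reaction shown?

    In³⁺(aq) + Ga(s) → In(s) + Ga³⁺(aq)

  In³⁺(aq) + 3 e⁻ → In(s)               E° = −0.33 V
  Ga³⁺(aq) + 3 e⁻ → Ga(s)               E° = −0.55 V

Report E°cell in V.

In the reaction as written, In³⁺(aq) is reduced (cathode) and Ga³⁺(aq) is produced by oxidation at the anode.
E°cell = E°(cathode) − E°(anode) = −0.33 − (−0.55) = +0.22 V.
The positive value indicates the reaction is spontaneous as written.

+0.22 V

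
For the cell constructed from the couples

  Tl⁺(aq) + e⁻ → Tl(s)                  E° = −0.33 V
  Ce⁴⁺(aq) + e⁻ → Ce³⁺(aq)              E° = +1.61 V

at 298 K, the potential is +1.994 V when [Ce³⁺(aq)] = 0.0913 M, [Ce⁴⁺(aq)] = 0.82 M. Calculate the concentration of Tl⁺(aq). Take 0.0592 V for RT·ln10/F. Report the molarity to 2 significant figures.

The Ce⁴⁺/Ce³⁺ couple has the larger reduction potential, so it is the cathode: E°cell = +1.61 − (−0.33) = +1.94 V and n = 1.
Rearranging E = E° − (0.0592/n)·log Q gives log Q = 1(+1.94 − (+1.994))/0.0592 = −0.912.
For Ce⁴⁺(aq) + Tl(s) → Ce³⁺(aq) + Tl⁺(aq), the reaction quotient is Q = ([Ce³⁺(aq)]·[Tl⁺(aq)]) / [Ce⁴⁺(aq)].
Solving for the unknown gives log [Tl⁺(aq)] = 0.041, so [Tl⁺(aq)] ≈ 1.1 M.

1.1 M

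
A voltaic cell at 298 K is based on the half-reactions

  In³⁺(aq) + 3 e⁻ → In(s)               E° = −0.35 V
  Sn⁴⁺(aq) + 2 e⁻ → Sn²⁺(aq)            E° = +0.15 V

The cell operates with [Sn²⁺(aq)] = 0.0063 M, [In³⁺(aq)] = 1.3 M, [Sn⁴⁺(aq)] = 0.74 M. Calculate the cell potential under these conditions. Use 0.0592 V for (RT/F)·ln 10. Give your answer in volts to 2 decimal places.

The Sn⁴⁺/Sn²⁺ couple has the more positive E°, so it is the cathode; In³⁺/In is the anode.
The standard potential is +0.15 − (−0.35) = +0.50 V and the balanced reaction transfers n = 6 electrons.
The balanced reaction is 3 Sn⁴⁺(aq) + 2 In(s) → 3 Sn²⁺(aq) + 2 In³⁺(aq), so Q = ([Sn²⁺(aq)]^3·[In³⁺(aq)]^2) / [Sn⁴⁺(aq)]^3 = 1.04×10^−6 and log Q = −5.982.
By the Nernst equation, E = +0.50 − (0.0592/6)·(−5.982) = +0.56 V.

+0.56 V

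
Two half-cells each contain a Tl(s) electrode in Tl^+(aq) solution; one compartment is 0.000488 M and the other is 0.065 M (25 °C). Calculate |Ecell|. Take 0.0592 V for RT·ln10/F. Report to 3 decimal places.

0.126 V

For a concentration cell E°cell = 0, since both electrodes use the same couple.
The compartment with the higher Tl^+(aq) concentration (0.065 M) acts as the cathode; ions are reduced there and produced at the dilute (0.000488 M) anode.
With n = 1, Ecell = −(0.0592/1)·log([dilute]/[conc]) = −(0.0592/1)·log(0.000488/0.065) = +0.126 V.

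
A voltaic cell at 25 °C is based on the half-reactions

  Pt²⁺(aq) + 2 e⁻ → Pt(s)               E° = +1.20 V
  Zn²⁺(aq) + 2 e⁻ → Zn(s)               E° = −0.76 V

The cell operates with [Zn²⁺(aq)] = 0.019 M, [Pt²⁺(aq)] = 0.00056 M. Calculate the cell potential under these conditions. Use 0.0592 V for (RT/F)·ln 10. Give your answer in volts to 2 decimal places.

Since E°(Pt²⁺/Pt) > E°(Zn²⁺/Zn), Pt²⁺/Pt serves as the cathode.
E°cell = E°cat − E°an = +1.20 − (−0.76) = +1.96 V; n = 2.
Balancing gives Pt²⁺(aq) + Zn(s) → Pt(s) + Zn²⁺(aq); hence Q = [Zn²⁺(aq)] / [Pt²⁺(aq)] = 33.9 (log Q = 1.531).
By the Nernst equation, E = +1.96 − (0.0592/2)·(1.531) = +1.91 V.

+1.91 V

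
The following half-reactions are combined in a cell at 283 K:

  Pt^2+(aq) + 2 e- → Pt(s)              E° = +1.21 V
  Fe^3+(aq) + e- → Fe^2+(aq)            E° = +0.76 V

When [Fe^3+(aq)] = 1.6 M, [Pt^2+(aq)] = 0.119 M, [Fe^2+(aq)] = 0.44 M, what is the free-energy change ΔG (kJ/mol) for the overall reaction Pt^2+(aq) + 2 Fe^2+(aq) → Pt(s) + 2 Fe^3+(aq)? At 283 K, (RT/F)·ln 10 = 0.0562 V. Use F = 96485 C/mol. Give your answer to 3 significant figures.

The standard cell potential is +1.21 − (+0.76) = +0.45 V, with n = 2 electrons in the balanced equation.
Q = [Fe^3+(aq)]^2 / ([Pt^2+(aq)]·[Fe^2+(aq)]^2) = 111, so log Q = 2.046 and E = +0.45 − (0.0562/2)(2.046) = +0.3925 V.
Finally ΔG = −nFE = −(2)(96485 C/mol)(+0.3925 V) = −75.7 kJ/mol.

−75.7 kJ/mol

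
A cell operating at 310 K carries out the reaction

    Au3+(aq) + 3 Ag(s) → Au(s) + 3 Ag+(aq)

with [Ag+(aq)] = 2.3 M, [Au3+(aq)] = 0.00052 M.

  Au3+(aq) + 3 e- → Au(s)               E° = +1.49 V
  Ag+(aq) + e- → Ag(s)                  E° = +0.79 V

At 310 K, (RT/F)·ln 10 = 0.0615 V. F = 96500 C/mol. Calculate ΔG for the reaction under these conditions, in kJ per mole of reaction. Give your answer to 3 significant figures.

−177 kJ/mol

With Au³⁺/Au reduced at the cathode, E°cell = +1.49 − (+0.79) = +0.70 V and n = 3.
Q = [Ag+(aq)]^3 / [Au3+(aq)] = 2.34×10^4, so log Q = 4.369 and E = +0.70 − (0.0615/3)(4.369) = +0.6104 V.
Then ΔG = −nFE = −3 × 96500 × +0.6104 J/mol = −177 kJ/mol.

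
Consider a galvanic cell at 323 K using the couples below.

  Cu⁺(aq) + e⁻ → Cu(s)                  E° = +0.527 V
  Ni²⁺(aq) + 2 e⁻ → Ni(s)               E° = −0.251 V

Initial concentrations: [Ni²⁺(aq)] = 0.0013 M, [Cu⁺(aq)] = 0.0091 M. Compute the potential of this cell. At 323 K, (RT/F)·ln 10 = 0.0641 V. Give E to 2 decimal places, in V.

Since E°(Cu⁺/Cu) > E°(Ni²⁺/Ni), Cu⁺/Cu serves as the cathode.
The standard potential is +0.527 − (−0.251) = +0.778 V and the balanced reaction transfers n = 2 electrons.
Balancing gives 2 Cu⁺(aq) + Ni(s) → 2 Cu(s) + Ni²⁺(aq); hence Q = [Ni²⁺(aq)] / [Cu⁺(aq)]^2 = 15.7 (log Q = 1.196).
E = E° − (0.0641/n)·log Q = +0.778 − (0.0641/2)(1.196) = +0.74 V.

+0.74 V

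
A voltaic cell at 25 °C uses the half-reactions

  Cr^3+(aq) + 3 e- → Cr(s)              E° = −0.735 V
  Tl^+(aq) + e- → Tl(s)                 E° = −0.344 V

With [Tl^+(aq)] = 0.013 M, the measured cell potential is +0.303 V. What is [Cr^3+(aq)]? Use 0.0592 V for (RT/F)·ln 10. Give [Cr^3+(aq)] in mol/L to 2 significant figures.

Tl⁺/Tl is the cathode (higher E°); E°cell = −0.344 − (−0.735) = +0.391 V with n = 3.
From the Nernst equation, log Q = n(E° − E)/0.0592 = 3·(+0.391 − (+0.303))/0.0592 = 4.459.
For 3 Tl^+(aq) + Cr(s) → 3 Tl(s) + Cr^3+(aq), the reaction quotient is Q = [Cr^3+(aq)] / [Tl^+(aq)]^3.
Isolating [Cr^3+(aq)] in Q = 10^{4.459} yields log [Cr^3+(aq)] = −1.199, i.e. 0.063 M.

0.063 M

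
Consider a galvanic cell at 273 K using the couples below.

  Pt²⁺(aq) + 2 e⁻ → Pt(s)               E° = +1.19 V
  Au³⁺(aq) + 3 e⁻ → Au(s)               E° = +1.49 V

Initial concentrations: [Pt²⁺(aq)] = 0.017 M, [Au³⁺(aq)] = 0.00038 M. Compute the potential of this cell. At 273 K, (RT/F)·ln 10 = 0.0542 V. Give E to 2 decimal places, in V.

Since E°(Au³⁺/Au) > E°(Pt²⁺/Pt), Au³⁺/Au serves as the cathode.
E°cell = +1.49 − (+1.19) = +0.30 V, with n = 6 electrons transferred.
Balancing gives 2 Au³⁺(aq) + 3 Pt(s) → 2 Au(s) + 3 Pt²⁺(aq); hence Q = [Pt²⁺(aq)]^3 / [Au³⁺(aq)]^2 = 34 (log Q = 1.532).
E = E° − (0.0542/n)·log Q = +0.30 − (0.0542/6)(1.532) = +0.29 V.

+0.29 V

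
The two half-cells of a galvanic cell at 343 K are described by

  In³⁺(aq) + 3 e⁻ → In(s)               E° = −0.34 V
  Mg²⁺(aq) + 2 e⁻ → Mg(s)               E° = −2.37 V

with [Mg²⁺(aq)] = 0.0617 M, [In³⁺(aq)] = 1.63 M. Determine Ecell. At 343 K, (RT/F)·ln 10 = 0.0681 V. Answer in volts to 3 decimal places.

+2.076 V

Since E°(In³⁺/In) > E°(Mg²⁺/Mg), In³⁺/In serves as the cathode.
E°cell = −0.34 − (−2.37) = +2.03 V, with n = 6 electrons transferred.
The balanced reaction is 2 In³⁺(aq) + 3 Mg(s) → 2 In(s) + 3 Mg²⁺(aq), so Q = [Mg²⁺(aq)]^3 / [In³⁺(aq)]^2 = 8.84×10^−5 and log Q = −4.054.
Applying E = E° − (RT ln10/nF)·log Q gives +2.03 − (0.0681/6)(−4.054) = +2.076 V.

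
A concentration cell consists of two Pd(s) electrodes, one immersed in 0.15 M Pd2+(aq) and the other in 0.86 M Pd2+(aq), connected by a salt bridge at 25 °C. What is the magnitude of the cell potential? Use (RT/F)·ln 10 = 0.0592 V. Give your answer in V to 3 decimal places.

0.022 V

For a concentration cell E°cell = 0, since both electrodes use the same couple.
The compartment with the higher Pd2+(aq) concentration (0.86 M) acts as the cathode; ions are reduced there and produced at the dilute (0.15 M) anode.
With n = 2, Ecell = −(0.0592/2)·log([dilute]/[conc]) = −(0.0592/2)·log(0.15/0.86) = +0.022 V.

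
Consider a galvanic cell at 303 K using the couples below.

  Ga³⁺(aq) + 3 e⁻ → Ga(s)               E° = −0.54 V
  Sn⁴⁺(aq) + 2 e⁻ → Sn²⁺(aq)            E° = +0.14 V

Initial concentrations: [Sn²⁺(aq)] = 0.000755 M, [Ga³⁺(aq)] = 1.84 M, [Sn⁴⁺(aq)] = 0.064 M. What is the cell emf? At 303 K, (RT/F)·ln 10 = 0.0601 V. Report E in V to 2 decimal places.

Since E°(Sn⁴⁺/Sn²⁺) > E°(Ga³⁺/Ga), Sn⁴⁺/Sn²⁺ serves as the cathode.
E°cell = E°cat − E°an = +0.14 − (−0.54) = +0.68 V; n = 6.
Balancing gives 3 Sn⁴⁺(aq) + 2 Ga(s) → 3 Sn²⁺(aq) + 2 Ga³⁺(aq); hence Q = ([Sn²⁺(aq)]^3·[Ga³⁺(aq)]^2) / [Sn⁴⁺(aq)]^3 = 5.56×10^−6 (log Q = −5.255).
E = E° − (0.0601/n)·log Q = +0.68 − (0.0601/6)(−5.255) = +0.73 V.

+0.73 V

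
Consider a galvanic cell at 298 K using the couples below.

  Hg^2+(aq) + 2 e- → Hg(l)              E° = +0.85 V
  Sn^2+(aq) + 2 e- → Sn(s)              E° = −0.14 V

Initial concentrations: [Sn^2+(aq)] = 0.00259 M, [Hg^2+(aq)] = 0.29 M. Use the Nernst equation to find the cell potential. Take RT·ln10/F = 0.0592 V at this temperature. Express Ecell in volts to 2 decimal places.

Since E°(Hg²⁺/Hg) > E°(Sn²⁺/Sn), Hg²⁺/Hg serves as the cathode.
E°cell = +0.85 − (−0.14) = +0.99 V, with n = 2 electrons transferred.
The balanced reaction is Hg^2+(aq) + Sn(s) → Hg(l) + Sn^2+(aq), so Q = [Sn^2+(aq)] / [Hg^2+(aq)] = 0.00893 and log Q = −2.049.
Applying E = E° − (RT ln10/nF)·log Q gives +0.99 − (0.0592/2)(−2.049) = +1.05 V.

+1.05 V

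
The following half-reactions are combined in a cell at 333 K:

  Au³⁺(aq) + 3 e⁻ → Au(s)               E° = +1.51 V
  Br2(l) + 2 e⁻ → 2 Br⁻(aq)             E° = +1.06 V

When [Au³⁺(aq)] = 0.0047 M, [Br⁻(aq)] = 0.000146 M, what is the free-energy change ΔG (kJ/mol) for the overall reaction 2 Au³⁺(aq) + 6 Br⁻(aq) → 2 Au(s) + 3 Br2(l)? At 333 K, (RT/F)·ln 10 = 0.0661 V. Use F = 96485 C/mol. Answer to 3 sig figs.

−84.1 kJ/mol

The standard cell potential is +1.51 − (+1.06) = +0.45 V, with n = 6 electrons in the balanced equation.
Here Q = 1 / ([Au³⁺(aq)]^2·[Br⁻(aq)]^6) = 4.67×10^27 (log Q = 27.670), giving E = +0.45 − (0.0661/6)·(27.670) = +0.1452 V.
ΔG = −nFE = −(6)(96485)(+0.1452) J/mol = −84.1 kJ/mol.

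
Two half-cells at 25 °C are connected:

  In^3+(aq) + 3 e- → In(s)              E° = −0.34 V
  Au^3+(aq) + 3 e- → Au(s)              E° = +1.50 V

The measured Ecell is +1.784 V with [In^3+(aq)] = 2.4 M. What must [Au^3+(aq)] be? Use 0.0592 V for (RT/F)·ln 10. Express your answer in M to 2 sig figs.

0.0035 M

Au³⁺/Au is the cathode (higher E°); E°cell = +1.50 − (−0.34) = +1.84 V with n = 3.
Rearranging E = E° − (0.0592/n)·log Q gives log Q = 3(+1.84 − (+1.784))/0.0592 = 2.838.
For Au^3+(aq) + In(s) → Au(s) + In^3+(aq), the reaction quotient is Q = [In^3+(aq)] / [Au^3+(aq)].
Substituting the known concentrations and solving, log [Au^3+(aq)] = −2.458 and [Au^3+(aq)] = 0.0035 M.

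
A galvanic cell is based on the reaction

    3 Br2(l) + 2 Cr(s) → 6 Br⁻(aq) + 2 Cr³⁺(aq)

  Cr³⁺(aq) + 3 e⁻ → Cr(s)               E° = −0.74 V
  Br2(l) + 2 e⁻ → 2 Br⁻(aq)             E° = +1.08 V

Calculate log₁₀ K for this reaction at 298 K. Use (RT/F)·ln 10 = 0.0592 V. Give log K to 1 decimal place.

The Br₂/Br⁻ couple is reduced (cathode); E°cell = +1.08 − (−0.74) = +1.82 V with n = 6.
At equilibrium E = 0, so log K = nE°cell / 0.0592 = (6)(+1.82) / 0.0592 = 184.5.

log K = 184.5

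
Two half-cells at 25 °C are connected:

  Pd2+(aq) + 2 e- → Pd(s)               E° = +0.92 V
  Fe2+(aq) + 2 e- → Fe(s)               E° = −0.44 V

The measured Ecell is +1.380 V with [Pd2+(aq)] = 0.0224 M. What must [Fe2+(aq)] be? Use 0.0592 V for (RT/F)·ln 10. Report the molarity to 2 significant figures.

With Pd²⁺/Pd at the cathode and Fe²⁺/Fe at the anode, E°cell = +0.92 − (−0.44) = +1.36 V (n = 2).
From the Nernst equation, log Q = n(E° − E)/0.0592 = 2·(+1.36 − (+1.380))/0.0592 = −0.676.
The balanced reaction is Pd2+(aq) + Fe(s) → Pd(s) + Fe2+(aq), so Q = [Fe2+(aq)] / [Pd2+(aq)].
Substituting the known concentrations and solving, log [Fe2+(aq)] = −2.326 and [Fe2+(aq)] = 0.0047 M.

0.0047 M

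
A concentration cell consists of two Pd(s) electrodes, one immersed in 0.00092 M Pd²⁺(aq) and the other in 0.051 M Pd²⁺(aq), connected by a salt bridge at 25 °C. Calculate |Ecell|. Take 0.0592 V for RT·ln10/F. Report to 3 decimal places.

For a concentration cell E°cell = 0, since both electrodes use the same couple.
The compartment with the higher Pd²⁺(aq) concentration (0.051 M) acts as the cathode; ions are reduced there and produced at the dilute (0.00092 M) anode.
With n = 2, Ecell = −(0.0592/2)·log([dilute]/[conc]) = −(0.0592/2)·log(0.00092/0.051) = +0.052 V.

0.052 V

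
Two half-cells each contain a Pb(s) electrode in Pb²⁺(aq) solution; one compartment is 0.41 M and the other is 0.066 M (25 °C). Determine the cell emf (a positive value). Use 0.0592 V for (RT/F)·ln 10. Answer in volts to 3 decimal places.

For a concentration cell E°cell = 0, since both electrodes use the same couple.
The compartment with the higher Pb²⁺(aq) concentration (0.41 M) acts as the cathode; ions are reduced there and produced at the dilute (0.066 M) anode.
With n = 2, Ecell = −(0.0592/2)·log([dilute]/[conc]) = −(0.0592/2)·log(0.066/0.41) = +0.023 V.

0.023 V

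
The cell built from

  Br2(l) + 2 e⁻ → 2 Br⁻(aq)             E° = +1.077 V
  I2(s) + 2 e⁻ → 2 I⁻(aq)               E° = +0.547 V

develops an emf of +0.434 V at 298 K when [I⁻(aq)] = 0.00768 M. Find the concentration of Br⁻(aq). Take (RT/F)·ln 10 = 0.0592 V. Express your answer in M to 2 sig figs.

The Br₂/Br⁻ couple has the larger reduction potential, so it is the cathode: E°cell = +1.077 − (+0.547) = +0.530 V and n = 2.
Since E = E° − (0.0592/n)·log Q, log Q = n(E° − E)/0.0592 = 3.243.
The balanced reaction is Br2(l) + 2 I⁻(aq) → 2 Br⁻(aq) + I2(s), so Q = [Br⁻(aq)]^2 / [I⁻(aq)]^2.
Isolating [Br⁻(aq)] in Q = 10^{3.243} yields log [Br⁻(aq)] = −0.493, i.e. 0.32 M.

0.32 M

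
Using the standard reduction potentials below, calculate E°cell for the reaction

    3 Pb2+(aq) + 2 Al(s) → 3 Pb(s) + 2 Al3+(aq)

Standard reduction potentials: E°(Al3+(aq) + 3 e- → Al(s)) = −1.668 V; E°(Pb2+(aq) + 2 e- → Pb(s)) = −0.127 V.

+1.541 V

Pb2+(aq) gains electrons, so the Pb²⁺/Pb couple is the cathode; the Al³⁺/Al couple is the anode.
E°cell = E°(cathode) − E°(anode) = −0.127 − (−1.668) = +1.541 V.
The positive value indicates the reaction is spontaneous as written.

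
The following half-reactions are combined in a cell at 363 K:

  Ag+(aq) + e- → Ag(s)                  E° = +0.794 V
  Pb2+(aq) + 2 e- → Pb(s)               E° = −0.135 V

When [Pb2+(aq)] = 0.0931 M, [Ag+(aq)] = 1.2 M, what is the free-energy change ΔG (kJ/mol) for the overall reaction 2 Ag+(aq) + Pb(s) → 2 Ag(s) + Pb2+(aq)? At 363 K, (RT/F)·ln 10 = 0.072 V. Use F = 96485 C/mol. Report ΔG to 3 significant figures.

−188 kJ/mol

E°cell = +0.794 − (−0.135) = +0.929 V; the balanced reaction transfers n = 2 electrons.
Q = [Pb2+(aq)] / [Ag+(aq)]^2 = 0.0647, so log Q = −1.189 and E = +0.929 − (0.072/2)(−1.189) = +0.9718 V.
ΔG = −nFE = −(2)(96485)(+0.9718) J/mol = −188 kJ/mol.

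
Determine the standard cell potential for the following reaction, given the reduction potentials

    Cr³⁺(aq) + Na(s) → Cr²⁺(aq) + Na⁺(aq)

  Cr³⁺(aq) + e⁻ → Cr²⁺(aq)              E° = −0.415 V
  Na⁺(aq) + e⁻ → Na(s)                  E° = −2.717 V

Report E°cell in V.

Cr³⁺(aq) gains electrons, so the Cr³⁺/Cr²⁺ couple is the cathode; the Na⁺/Na couple is the anode.
E°cell = E°(cathode) − E°(anode) = −0.415 − (−2.717) = +2.302 V.
The positive value indicates the reaction is spontaneous as written.

+2.302 V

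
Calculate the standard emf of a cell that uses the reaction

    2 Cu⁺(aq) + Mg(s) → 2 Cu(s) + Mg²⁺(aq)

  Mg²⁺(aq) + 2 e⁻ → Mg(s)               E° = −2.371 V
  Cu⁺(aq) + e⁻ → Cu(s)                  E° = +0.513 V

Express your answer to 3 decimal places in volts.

In the reaction as written, Cu⁺(aq) is reduced (cathode) and Mg²⁺(aq) is produced by oxidation at the anode.
E°cell = E°(cathode) − E°(anode) = +0.513 − (−2.371) = +2.884 V.

+2.884 V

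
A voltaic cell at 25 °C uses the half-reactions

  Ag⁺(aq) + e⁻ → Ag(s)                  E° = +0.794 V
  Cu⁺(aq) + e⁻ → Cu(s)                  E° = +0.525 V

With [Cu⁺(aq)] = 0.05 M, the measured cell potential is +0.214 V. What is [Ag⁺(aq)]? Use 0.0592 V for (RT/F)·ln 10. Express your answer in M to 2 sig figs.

0.0059 M

With Ag⁺/Ag at the cathode and Cu⁺/Cu at the anode, E°cell = +0.794 − (+0.525) = +0.269 V (n = 1).
Rearranging E = E° − (0.0592/n)·log Q gives log Q = 1(+0.269 − (+0.214))/0.0592 = 0.929.
Balancing electrons gives Ag⁺(aq) + Cu(s) → Ag(s) + Cu⁺(aq); thus Q = [Cu⁺(aq)] / [Ag⁺(aq)].
Isolating [Ag⁺(aq)] in Q = 10^{0.929} yields log [Ag⁺(aq)] = −2.230, i.e. 0.0059 M.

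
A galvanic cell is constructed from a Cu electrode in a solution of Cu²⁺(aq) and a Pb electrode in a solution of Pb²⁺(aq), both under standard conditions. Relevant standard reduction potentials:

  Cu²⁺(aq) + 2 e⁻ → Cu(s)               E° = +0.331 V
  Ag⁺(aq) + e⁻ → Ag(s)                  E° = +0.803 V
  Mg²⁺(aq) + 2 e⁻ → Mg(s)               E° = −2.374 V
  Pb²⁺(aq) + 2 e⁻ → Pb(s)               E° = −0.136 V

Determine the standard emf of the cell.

Of the two couples in this cell, the one with the more positive reduction potential is reduced at the cathode: here that is Cu²⁺/Cu (+0.331 V); Pb²⁺/Pb (−0.136 V) is the anode.
E°cell = E°(cathode) − E°(anode) = +0.331 − (−0.136) = +0.467 V.

+0.467 V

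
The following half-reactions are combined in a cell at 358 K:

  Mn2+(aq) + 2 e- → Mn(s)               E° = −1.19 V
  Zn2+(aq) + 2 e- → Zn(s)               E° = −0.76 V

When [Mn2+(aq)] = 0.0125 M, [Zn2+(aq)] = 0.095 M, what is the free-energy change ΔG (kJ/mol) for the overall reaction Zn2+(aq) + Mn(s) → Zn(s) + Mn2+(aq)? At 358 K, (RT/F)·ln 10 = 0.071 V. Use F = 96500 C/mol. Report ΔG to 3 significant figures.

−89.0 kJ/mol

With Zn²⁺/Zn reduced at the cathode, E°cell = −0.76 − (−1.19) = +0.43 V and n = 2.
Here Q = [Mn2+(aq)] / [Zn2+(aq)] = 0.132 (log Q = −0.881), giving E = +0.43 − (0.071/2)·(−0.881) = +0.4613 V.
ΔG = −nFE = −(2)(96500)(+0.4613) J/mol = −89.0 kJ/mol.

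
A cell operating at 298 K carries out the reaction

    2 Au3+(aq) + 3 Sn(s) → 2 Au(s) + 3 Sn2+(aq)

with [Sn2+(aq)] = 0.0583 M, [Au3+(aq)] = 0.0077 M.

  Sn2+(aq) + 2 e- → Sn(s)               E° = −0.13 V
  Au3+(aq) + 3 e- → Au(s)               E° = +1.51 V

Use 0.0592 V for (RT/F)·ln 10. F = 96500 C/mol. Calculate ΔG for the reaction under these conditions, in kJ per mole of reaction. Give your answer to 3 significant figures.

−947 kJ/mol

The standard cell potential is +1.51 − (−0.13) = +1.64 V, with n = 6 electrons in the balanced equation.
Here Q = [Sn2+(aq)]^3 / [Au3+(aq)]^2 = 3.34 (log Q = 0.524), giving E = +1.64 − (0.0592/6)·(0.524) = +1.6348 V.
Finally ΔG = −nFE = −(6)(96500 C/mol)(+1.6348 V) = −947 kJ/mol.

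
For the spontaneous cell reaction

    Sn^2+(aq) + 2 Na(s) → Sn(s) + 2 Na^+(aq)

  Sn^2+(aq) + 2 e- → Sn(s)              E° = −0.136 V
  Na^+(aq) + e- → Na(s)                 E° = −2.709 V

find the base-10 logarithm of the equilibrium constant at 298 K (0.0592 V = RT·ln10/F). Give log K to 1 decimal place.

The Sn²⁺/Sn couple is reduced (cathode); E°cell = −0.136 − (−2.709) = +2.573 V with n = 2.
At equilibrium E = 0, so log K = nE°cell / 0.0592 = (2)(+2.573) / 0.0592 = 86.9.

log K = 86.9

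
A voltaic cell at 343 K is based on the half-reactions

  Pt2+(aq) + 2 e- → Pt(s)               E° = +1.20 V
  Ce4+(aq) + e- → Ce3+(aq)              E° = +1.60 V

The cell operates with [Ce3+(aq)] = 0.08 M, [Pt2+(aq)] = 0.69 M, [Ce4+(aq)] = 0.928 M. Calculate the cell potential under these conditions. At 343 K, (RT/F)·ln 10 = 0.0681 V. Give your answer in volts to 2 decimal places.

Ce⁴⁺/Ce³⁺ is reduced (cathode, E° = +1.60 V) and Pt²⁺/Pt is oxidized (anode).
E°cell = +1.60 − (+1.20) = +0.40 V, with n = 2 electrons transferred.
For the overall reaction 2 Ce4+(aq) + Pt(s) → 2 Ce3+(aq) + Pt2+(aq), Q = ([Ce3+(aq)]^2·[Pt2+(aq)]) / [Ce4+(aq)]^2 = 0.00513, giving log Q = −2.290.
Applying E = E° − (RT ln10/nF)·log Q gives +0.40 − (0.0681/2)(−2.290) = +0.48 V.

+0.48 V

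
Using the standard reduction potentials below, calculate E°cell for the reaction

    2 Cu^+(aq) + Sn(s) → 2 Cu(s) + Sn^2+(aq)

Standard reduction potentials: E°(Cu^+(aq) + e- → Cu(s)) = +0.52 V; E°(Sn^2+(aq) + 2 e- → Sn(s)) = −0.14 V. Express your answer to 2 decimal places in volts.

Cu^+(aq) gains electrons, so the Cu⁺/Cu couple is the cathode; the Sn²⁺/Sn couple is the anode.
E°cell = E°(cathode) − E°(anode) = +0.52 − (−0.14) = +0.66 V.

+0.66 V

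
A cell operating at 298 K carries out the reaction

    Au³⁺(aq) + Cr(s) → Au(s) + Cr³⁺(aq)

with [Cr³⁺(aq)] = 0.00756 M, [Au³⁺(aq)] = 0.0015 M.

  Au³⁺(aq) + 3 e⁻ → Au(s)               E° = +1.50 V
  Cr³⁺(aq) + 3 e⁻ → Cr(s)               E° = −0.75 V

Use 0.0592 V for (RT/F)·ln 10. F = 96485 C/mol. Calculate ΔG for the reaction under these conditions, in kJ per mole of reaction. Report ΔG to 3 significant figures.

−647 kJ/mol

The standard cell potential is +1.50 − (−0.75) = +2.25 V, with n = 3 electrons in the balanced equation.
Q = [Cr³⁺(aq)] / [Au³⁺(aq)] = 5.04, so log Q = 0.702 and E = +2.25 − (0.0592/3)(0.702) = +2.2361 V.
Then ΔG = −nFE = −3 × 96485 × +2.2361 J/mol = −647 kJ/mol.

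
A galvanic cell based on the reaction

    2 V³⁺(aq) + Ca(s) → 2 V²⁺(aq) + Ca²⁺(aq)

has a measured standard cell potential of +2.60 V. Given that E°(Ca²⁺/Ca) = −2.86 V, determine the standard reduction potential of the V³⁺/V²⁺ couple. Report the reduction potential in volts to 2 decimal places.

In the reaction as written the V³⁺/V²⁺ couple is reduced (cathode) and Ca²⁺/Ca is oxidized (anode), so E°cell = E°(V³⁺/V²⁺) − E°(Ca²⁺/Ca).
E°(V³⁺/V²⁺) = E°cell + E°(anode) = +2.60 + (−2.86) = −0.26 V.

−0.26 V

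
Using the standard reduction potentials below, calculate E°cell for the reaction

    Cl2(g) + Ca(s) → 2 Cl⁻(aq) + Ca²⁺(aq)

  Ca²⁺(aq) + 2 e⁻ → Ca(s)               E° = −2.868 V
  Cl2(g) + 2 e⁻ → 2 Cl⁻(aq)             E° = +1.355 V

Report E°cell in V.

+4.223 V

In the reaction as written, Cl2(g) is reduced (cathode) and Ca²⁺(aq) is produced by oxidation at the anode.
E°cell = E°(cathode) − E°(anode) = +1.355 − (−2.868) = +4.223 V.
The positive value indicates the reaction is spontaneous as written.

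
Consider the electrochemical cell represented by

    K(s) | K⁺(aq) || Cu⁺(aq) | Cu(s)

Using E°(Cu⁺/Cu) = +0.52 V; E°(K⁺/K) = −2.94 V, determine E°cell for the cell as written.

By convention the left-hand electrode in cell notation is the anode (oxidation) and the right-hand electrode is the cathode (reduction).
E°cell = E°(right) − E°(left) = +0.52 − (−2.94) = +3.46 V.

+3.46 V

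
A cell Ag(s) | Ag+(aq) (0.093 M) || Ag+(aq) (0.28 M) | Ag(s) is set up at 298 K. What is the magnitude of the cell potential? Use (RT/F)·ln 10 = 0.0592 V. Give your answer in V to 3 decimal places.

For a concentration cell E°cell = 0, since both electrodes use the same couple.
The compartment with the higher Ag+(aq) concentration (0.28 M) acts as the cathode; ions are reduced there and produced at the dilute (0.093 M) anode.
With n = 1, Ecell = −(0.0592/1)·log([dilute]/[conc]) = −(0.0592/1)·log(0.093/0.28) = +0.028 V.

0.028 V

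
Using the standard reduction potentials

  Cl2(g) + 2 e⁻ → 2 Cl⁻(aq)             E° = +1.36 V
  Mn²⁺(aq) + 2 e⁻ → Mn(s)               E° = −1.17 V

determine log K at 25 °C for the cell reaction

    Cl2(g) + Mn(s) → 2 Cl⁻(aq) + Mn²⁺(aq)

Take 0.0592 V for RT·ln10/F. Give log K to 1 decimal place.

log K = 85.5

The Cl₂/Cl⁻ couple is reduced (cathode); E°cell = +1.36 − (−1.17) = +2.53 V with n = 2.
At equilibrium E = 0, so log K = nE°cell / 0.0592 = (2)(+2.53) / 0.0592 = 85.5.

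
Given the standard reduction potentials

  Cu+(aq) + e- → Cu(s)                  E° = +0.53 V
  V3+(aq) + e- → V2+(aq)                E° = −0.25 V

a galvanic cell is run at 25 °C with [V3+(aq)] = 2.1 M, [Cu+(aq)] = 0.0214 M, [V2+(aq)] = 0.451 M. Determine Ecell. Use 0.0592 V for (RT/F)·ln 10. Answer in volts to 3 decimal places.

Since E°(Cu⁺/Cu) > E°(V³⁺/V²⁺), Cu⁺/Cu serves as the cathode.
The standard potential is +0.53 − (−0.25) = +0.78 V and the balanced reaction transfers n = 1 electron.
For the overall reaction Cu+(aq) + V2+(aq) → Cu(s) + V3+(aq), Q = [V3+(aq)] / ([Cu+(aq)]·[V2+(aq)]) = 218, giving log Q = 2.338.
Applying E = E° − (RT ln10/nF)·log Q gives +0.78 − (0.0592/1)(2.338) = +0.642 V.

+0.642 V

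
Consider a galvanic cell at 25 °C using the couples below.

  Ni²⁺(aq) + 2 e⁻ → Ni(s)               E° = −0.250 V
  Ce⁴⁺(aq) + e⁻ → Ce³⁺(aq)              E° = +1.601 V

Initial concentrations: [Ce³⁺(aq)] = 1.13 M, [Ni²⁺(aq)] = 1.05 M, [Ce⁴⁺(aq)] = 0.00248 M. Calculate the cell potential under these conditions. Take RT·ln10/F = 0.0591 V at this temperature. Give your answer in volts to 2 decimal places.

+1.69 V

Since E°(Ce⁴⁺/Ce³⁺) > E°(Ni²⁺/Ni), Ce⁴⁺/Ce³⁺ serves as the cathode.
E°cell = E°cat − E°an = +1.601 − (−0.250) = +1.851 V; n = 2.
Balancing gives 2 Ce⁴⁺(aq) + Ni(s) → 2 Ce³⁺(aq) + Ni²⁺(aq); hence Q = ([Ce³⁺(aq)]^2·[Ni²⁺(aq)]) / [Ce⁴⁺(aq)]^2 = 2.18×10^5 (log Q = 5.338).
Applying E = E° − (RT ln10/nF)·log Q gives +1.851 − (0.0591/2)(5.338) = +1.69 V.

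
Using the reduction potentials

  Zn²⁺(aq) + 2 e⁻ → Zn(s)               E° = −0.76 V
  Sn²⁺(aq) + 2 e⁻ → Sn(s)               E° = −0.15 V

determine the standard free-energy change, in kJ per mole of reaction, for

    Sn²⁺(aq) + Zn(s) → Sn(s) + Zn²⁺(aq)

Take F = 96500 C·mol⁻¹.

−118 kJ/mol

In the reaction as written Sn²⁺(aq) is reduced, so the Sn²⁺/Sn couple is the cathode and Zn²⁺/Zn is the anode.
E°cell = −0.15 − (−0.76) = +0.61 V; balancing electrons gives n = 2.
ΔG° = −nFE°cell = −(2)(96500)(+0.61) J/mol = −118 kJ/mol.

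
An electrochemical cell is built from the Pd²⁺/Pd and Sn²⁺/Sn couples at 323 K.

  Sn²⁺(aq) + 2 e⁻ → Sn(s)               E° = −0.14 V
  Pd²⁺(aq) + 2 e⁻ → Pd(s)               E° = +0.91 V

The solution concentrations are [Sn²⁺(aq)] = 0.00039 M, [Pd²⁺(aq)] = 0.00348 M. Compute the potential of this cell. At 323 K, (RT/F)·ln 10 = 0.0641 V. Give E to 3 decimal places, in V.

+1.080 V

Pd²⁺/Pd is reduced (cathode, E° = +0.91 V) and Sn²⁺/Sn is oxidized (anode).
E°cell = +0.91 − (−0.14) = +1.05 V, with n = 2 electrons transferred.
For the overall reaction Pd²⁺(aq) + Sn(s) → Pd(s) + Sn²⁺(aq), Q = [Sn²⁺(aq)] / [Pd²⁺(aq)] = 0.112, giving log Q = −0.951.
By the Nernst equation, E = +1.05 − (0.0641/2)·(−0.951) = +1.080 V.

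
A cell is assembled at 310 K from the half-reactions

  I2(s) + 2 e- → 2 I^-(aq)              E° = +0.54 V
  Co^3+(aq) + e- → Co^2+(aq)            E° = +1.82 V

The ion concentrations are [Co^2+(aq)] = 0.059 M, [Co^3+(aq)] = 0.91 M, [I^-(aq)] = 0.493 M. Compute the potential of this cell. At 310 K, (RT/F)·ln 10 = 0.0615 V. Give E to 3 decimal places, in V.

+1.334 V

The Co³⁺/Co²⁺ couple has the more positive E°, so it is the cathode; I₂/I⁻ is the anode.
E°cell = +1.82 − (+0.54) = +1.28 V, with n = 2 electrons transferred.
For the overall reaction 2 Co^3+(aq) + 2 I^-(aq) → 2 Co^2+(aq) + I2(s), Q = [Co^2+(aq)]^2 / ([Co^3+(aq)]^2·[I^-(aq)]^2) = 0.0173, giving log Q = −1.762.
By the Nernst equation, E = +1.28 − (0.0615/2)·(−1.762) = +1.334 V.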